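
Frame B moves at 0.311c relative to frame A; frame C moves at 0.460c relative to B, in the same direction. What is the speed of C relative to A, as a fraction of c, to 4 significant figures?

Compose boost 2: (0.460 + 0.311)/(1 + 0.460×0.311) = 0.7710/1.14306 = 0.6745

u ≈ 0.6745c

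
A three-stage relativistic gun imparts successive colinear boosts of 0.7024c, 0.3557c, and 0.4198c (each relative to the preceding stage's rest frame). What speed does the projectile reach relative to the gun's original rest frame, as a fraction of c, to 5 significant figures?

u ≈ 0.93433c

Compose boost 2: (0.3557 + 0.7024)/(1 + 0.3557×0.7024) = 1.0581/1.249844 = 0.8465859
Compose boost 3: (0.4198 + 0.8465859)/(1 + 0.4198×0.8465859) = 1.266386/1.355397 = 0.93433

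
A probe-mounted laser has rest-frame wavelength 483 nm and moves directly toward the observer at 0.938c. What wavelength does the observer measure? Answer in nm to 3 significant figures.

Relativistic Doppler: λ_obs = λ_src √((1−β)/(1+β))
= 483 × √(0.062000/1.9380) = 483 × 0.17886 = 86.4 nm

λ_obs ≈ 86.4 nm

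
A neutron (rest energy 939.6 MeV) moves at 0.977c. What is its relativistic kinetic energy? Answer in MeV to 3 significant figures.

γ = 1/√(1 − 0.977²) = 4.6896
K = (γ − 1)m₀c² = (4.6896 − 1) × 939.6 MeV = 3.6896 × 939.6 MeV = 3470 MeV

K ≈ 3470 MeV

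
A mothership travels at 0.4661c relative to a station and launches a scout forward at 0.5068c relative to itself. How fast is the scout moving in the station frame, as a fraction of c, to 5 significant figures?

u ≈ 0.78700c

Compose boost 2: (0.5068 + 0.4661)/(1 + 0.5068×0.4661) = 0.97290/1.236219 = 0.78700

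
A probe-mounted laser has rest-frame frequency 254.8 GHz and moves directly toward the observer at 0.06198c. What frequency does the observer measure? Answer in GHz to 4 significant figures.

Relativistic Doppler: f_obs = f_src √((1+β)/(1−β))
= 254.8 × √(1.06198/0.938020) = 254.8 × 1.06403 = 271.1 GHz

f_obs ≈ 271.1 GHz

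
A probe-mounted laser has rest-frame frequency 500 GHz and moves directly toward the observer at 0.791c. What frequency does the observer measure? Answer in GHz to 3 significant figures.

f_obs ≈ 1460 GHz

Relativistic Doppler: f_obs = f_src √((1+β)/(1−β))
= 500 × √(1.7910/0.20900) = 500 × 2.9273 = 1460 GHz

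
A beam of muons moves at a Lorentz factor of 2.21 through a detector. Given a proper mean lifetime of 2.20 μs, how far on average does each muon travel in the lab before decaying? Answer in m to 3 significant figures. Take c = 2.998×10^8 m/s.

β = √(1 − 1/γ²) = √(1 − 1/2.21²) = 0.89177
Dilated lifetime: Δt = γτ₀ = 2.21 × 2.20 μs = 4.8620 μs
d = vΔt = 0.89177c × 4.8620 μs = 2.6735×10^8 m/s × 4.8620×10^-6 s = 1300 m

d ≈ 1300 m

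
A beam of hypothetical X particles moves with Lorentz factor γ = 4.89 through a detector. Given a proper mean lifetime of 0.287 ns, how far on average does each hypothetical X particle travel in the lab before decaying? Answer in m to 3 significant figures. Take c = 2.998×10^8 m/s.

β = √(1 − 1/γ²) = √(1 − 1/4.89²) = 0.97887
Dilated lifetime: Δt = γτ₀ = 4.89 × 0.287 ns = 1.4034 ns
d = vΔt = 0.97887c × 1.4034 ns = 2.9346×10^8 m/s × 1.4034×10^-9 s = 0.412 m

d ≈ 0.412 m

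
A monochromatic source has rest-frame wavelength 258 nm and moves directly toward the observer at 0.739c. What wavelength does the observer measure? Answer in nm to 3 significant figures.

λ_obs ≈ 100 nm

Relativistic Doppler: λ_obs = λ_src √((1−β)/(1+β))
= 258 × √(0.26100/1.7390) = 258 × 0.38741 = 100 nm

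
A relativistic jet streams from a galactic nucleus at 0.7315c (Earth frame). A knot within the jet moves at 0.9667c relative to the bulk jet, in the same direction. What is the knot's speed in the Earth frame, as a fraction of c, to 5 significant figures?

Relativistic velocity addition: u = (u' + v)/(1 + u'v/c²)
= (0.9667 + 0.7315)/(1 + 0.9667×0.7315) = 1.6982/1.707141 = 0.99476

u ≈ 0.99476c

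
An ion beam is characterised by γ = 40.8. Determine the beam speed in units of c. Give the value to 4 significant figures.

β = √(1 − 1/γ²) = √(1 − 1/40.8²) = √(0.999399) = 0.9997

β ≈ 0.9997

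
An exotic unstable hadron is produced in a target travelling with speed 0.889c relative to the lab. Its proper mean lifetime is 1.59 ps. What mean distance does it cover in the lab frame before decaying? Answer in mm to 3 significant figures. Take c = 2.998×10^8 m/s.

d ≈ 0.925 mm

γ = 1/√(1 − 0.889²) = 2.1838
Dilated lifetime: Δt = γτ₀ = 2.1838 × 1.59 ps = 3.4723 ps
d = vΔt = 0.889c × 3.4723 ps = 2.6652×10^8 m/s × 3.4723×10^-12 s = 0.925 mm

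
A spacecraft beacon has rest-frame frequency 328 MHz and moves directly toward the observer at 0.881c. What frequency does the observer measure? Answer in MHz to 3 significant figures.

Relativistic Doppler: f_obs = f_src √((1+β)/(1−β))
= 328 × √(1.8810/0.11900) = 328 × 3.9758 = 1300 MHz

f_obs ≈ 1300 MHz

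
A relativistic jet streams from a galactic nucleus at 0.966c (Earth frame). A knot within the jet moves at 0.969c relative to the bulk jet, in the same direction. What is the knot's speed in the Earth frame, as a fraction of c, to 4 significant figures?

Relativistic velocity addition: u = (u' + v)/(1 + u'v/c²)
= (0.969 + 0.966)/(1 + 0.969×0.966) = 1.935/1.93605 = 0.9995

u ≈ 0.9995c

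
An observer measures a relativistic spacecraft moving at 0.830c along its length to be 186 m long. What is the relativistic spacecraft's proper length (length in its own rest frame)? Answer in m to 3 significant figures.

L₀ ≈ 333 m

γ = 1/√(1 − 0.830²) = 1.7929
L₀ = γL = 1.7929 × 186 = 333 m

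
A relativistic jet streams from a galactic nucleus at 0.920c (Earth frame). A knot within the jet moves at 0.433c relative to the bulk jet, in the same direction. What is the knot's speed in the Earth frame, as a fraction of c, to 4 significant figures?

u ≈ 0.9676c

Relativistic velocity addition: u = (u' + v)/(1 + u'v/c²)
= (0.433 + 0.920)/(1 + 0.433×0.920) = 1.353/1.39836 = 0.9676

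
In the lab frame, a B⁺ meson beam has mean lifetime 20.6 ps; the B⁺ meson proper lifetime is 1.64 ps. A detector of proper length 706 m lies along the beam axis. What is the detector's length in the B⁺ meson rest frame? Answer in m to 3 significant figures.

L ≈ 56.2 m

Time dilation ⇒ γ = Δt/τ₀ = 20.6/1.64 = 12.561
Length contraction: L = L₀/γ = 706/12.561 = 56.2 m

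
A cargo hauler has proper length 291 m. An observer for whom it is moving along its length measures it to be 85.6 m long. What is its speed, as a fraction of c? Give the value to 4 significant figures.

β ≈ 0.9558

γ = L₀/L = 291/85.6 = 3.39953
β = √(1 − 1/γ²) = 0.9558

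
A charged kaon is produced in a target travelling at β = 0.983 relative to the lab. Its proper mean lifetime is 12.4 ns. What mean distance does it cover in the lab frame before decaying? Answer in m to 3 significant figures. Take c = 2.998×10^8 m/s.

γ = 1/√(1 − 0.983²) = 5.4465
Dilated lifetime: Δt = γτ₀ = 5.4465 × 12.4 ns = 67.536 ns
d = vΔt = 0.983c × 67.536 ns = 2.9470×10^8 m/s × 6.7536×10^-8 s = 19.9 m

d ≈ 19.9 m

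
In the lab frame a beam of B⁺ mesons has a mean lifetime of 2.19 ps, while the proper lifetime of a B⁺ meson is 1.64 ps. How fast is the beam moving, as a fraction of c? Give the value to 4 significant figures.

γ = Δt/τ₀ = 2.19/1.64 = 1.33537
β = √(1 − 1/γ²) = √(1 − 1/1.33537²) = 0.6627

β ≈ 0.6627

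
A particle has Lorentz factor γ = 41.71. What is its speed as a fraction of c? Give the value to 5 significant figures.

β = √(1 − 1/γ²) = √(1 − 1/41.71²) = √(0.9994252) = 0.99971

β ≈ 0.99971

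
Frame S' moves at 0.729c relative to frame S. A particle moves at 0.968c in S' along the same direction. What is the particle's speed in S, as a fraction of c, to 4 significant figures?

u ≈ 0.9949c

Relativistic velocity addition: u = (u' + v)/(1 + u'v/c²)
= (0.968 + 0.729)/(1 + 0.968×0.729) = 1.697/1.70567 = 0.9949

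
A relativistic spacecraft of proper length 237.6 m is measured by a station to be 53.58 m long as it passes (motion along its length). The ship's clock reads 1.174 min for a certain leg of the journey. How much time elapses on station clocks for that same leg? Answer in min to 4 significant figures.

Δt ≈ 5.206 min

Length contraction ⇒ γ = L₀/L = 237.6/53.58 = 4.43449
Time dilation: Δt = γτ₀ = 4.43449 × 1.174 min = 5.206 min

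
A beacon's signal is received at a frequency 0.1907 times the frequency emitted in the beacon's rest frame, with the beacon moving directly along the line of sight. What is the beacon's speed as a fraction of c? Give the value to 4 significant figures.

f_obs/f_src = √((1−β)/(1+β)) = 0.1907  ⇒  (1−β)/(1+β) = 0.0363665
β = |1 − D²|/(1 + D²) = |1 − 0.0363665|/(1 + 0.0363665) = 0.9298

β ≈ 0.9298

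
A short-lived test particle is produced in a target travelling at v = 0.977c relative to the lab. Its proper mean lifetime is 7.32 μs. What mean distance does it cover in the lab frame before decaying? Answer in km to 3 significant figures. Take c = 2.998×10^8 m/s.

d ≈ 10.1 km

γ = 1/√(1 − 0.977²) = 4.6896
Dilated lifetime: Δt = γτ₀ = 4.6896 × 7.32 μs = 34.328 μs
d = vΔt = 0.977c × 34.328 μs = 2.9290×10^8 m/s × 3.4328×10^-5 s = 10.1 km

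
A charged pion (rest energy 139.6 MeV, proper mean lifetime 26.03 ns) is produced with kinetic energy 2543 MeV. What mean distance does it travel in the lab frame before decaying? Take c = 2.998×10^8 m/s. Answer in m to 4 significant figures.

d ≈ 149.8 m

γ = 1 + K/(m₀c²) = 1 + 2543/139.6 = 19.2163
β = √(1 − 1/γ²) = 0.998645
Dilated lifetime: γτ₀ = 19.2163 × 26.03 ns = 500.201 ns
d = βc·γτ₀ = 0.998645 × (2.998×10^8 m/s) × 5.00201×10^-7 s = 149.8 m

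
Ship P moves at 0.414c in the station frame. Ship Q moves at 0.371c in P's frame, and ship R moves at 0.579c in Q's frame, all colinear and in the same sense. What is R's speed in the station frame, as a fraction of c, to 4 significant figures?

Compose boost 2: (0.371 + 0.414)/(1 + 0.371×0.414) = 0.7850/1.15359 = 0.680482
Compose boost 3: (0.579 + 0.680482)/(1 + 0.579×0.680482) = 1.25948/1.39400 = 0.9035

u ≈ 0.9035c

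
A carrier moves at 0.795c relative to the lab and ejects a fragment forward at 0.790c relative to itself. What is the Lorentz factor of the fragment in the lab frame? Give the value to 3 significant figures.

u_lab = (0.790 + 0.795)/(1 + 0.790×0.795) = 1.585/1.62805 = 0.973557
γ = 1/√(1 − 0.973557²) = 4.38

γ ≈ 4.38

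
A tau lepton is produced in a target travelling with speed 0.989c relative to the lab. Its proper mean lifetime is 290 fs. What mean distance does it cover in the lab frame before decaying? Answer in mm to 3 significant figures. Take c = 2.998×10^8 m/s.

γ = 1/√(1 − 0.989²) = 6.7606
Dilated lifetime: Δt = γτ₀ = 6.7606 × 290 fs = 1960.6 fs
d = vΔt = 0.989c × 1960.6 fs = 2.9650×10^8 m/s × 1.9606×10^-12 s = 0.581 mm

d ≈ 0.581 mm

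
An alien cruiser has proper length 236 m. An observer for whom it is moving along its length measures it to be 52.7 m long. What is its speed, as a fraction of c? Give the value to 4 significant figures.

β ≈ 0.9747

γ = L₀/L = 236/52.7 = 4.47818
β = √(1 − 1/γ²) = 0.9747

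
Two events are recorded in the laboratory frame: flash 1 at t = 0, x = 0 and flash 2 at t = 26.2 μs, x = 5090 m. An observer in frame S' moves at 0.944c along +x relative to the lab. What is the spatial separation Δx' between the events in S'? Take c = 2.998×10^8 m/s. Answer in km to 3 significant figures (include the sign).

γ = 1/√(1 − 0.944²) = 3.0308
Δx' = γ(Δx − vΔt) = 3.0308 × (5090 m − 0.944×(2.998×10^8 m/s)×26.2×10^-6 s)
= 3.0308 × (-2324.9 m) = -7.05 km

Δx' ≈ -7.05 km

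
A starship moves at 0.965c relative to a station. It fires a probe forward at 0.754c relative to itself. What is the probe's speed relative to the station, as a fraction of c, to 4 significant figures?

u ≈ 0.9950c

Relativistic velocity addition: u = (u' + v)/(1 + u'v/c²)
= (0.754 + 0.965)/(1 + 0.754×0.965) = 1.719/1.72761 = 0.9950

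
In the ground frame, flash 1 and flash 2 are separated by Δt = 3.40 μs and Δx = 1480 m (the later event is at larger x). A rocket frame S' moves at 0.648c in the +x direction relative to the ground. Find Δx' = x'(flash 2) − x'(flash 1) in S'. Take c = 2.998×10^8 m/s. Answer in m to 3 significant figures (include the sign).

Δx' ≈ 1080 m

γ = 1/√(1 − 0.648²) = 1.3130
Δx' = γ(Δx − vΔt) = 1.3130 × (1480 m − 0.648×(2.998×10^8 m/s)×3.40×10^-6 s)
= 1.3130 × (819.48 m) = 1080 m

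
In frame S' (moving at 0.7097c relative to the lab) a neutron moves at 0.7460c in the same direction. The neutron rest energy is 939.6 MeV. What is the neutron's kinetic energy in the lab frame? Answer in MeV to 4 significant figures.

u_lab = (0.7460 + 0.7097)/(1 + 0.7460×0.7097) = 0.9517886
γ = 1/√(1 − 0.9517886²) = 3.25993
K = (γ − 1)m₀c² = (3.25993 − 1) × 939.6 = 2.25993 × 939.6 = 2123 MeV

K ≈ 2123 MeV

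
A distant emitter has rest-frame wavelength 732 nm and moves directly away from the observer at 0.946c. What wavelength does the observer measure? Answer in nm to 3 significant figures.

λ_obs ≈ 4390 nm

Relativistic Doppler: λ_obs = λ_src √((1+β)/(1−β))
= 732 × √(1.9460/0.054000) = 732 × 6.0031 = 4390 nm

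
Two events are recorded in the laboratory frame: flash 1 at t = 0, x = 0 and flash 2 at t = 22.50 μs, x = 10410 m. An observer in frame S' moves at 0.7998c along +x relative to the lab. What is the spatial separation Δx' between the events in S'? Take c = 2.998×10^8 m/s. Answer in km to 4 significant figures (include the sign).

γ = 1/√(1 − 0.7998²) = 1.66593
Δx' = γ(Δx − vΔt) = 1.66593 × (10410 m − 0.7998×(2.998×10^8 m/s)×22.50×10^-6 s)
= 1.66593 × (5014.95 m) = 8.355 km

Δx' ≈ 8.355 km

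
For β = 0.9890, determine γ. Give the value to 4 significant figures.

γ = 1/√(1 − β²) = 1/√(1 − 0.9890²) = 1/√(0.0218790) = 6.761

γ ≈ 6.761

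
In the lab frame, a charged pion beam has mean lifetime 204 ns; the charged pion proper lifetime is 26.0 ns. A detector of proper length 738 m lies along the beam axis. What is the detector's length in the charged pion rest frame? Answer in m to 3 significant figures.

L ≈ 94.1 m

Time dilation ⇒ γ = Δt/τ₀ = 204/26.0 = 7.8462
Length contraction: L = L₀/γ = 738/7.8462 = 94.1 m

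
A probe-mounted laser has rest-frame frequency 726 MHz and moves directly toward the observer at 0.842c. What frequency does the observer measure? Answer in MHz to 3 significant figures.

f_obs ≈ 2480 MHz

Relativistic Doppler: f_obs = f_src √((1+β)/(1−β))
= 726 × √(1.8420/0.15800) = 726 × 3.4144 = 2480 MHz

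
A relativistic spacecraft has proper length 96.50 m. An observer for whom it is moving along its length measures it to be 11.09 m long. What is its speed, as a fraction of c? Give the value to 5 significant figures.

γ = L₀/L = 96.50/11.09 = 8.701533
β = √(1 − 1/γ²) = 0.99337

β ≈ 0.99337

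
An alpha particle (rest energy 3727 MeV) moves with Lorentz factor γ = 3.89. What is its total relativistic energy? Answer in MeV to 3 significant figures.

γ = 3.89 (given)
E = γm₀c² = 3.89 × 3727 MeV = 14500 MeV

E ≈ 14500 MeV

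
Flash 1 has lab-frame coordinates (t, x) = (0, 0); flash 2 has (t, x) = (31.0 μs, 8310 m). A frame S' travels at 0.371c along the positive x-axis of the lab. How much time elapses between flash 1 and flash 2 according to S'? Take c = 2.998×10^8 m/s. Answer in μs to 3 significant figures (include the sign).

Δt' ≈ 22.3 μs

γ = 1/√(1 − 0.371²) = 1.0769
Δt' = γ(Δt − vΔx/c²) = 1.0769 × (31.0 μs − 0.371×8310 m / (2.998×10^8 m/s))
= 1.0769 × (20.716 μs) = 22.3 μs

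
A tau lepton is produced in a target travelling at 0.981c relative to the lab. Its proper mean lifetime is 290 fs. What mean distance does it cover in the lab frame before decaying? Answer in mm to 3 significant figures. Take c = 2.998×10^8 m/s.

γ = 1/√(1 − 0.981²) = 5.1544
Dilated lifetime: Δt = γτ₀ = 5.1544 × 290 fs = 1494.8 fs
d = vΔt = 0.981c × 1494.8 fs = 2.9410×10^8 m/s × 1.4948×10^-12 s = 0.440 mm

d ≈ 0.440 mm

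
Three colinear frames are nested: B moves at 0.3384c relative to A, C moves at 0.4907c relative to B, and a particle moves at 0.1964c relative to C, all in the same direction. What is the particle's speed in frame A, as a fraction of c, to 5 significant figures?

Compose boost 2: (0.4907 + 0.3384)/(1 + 0.4907×0.3384) = 0.82910/1.166053 = 0.7110312
Compose boost 3: (0.1964 + 0.7110312)/(1 + 0.1964×0.7110312) = 0.9074312/1.139647 = 0.79624

u ≈ 0.79624c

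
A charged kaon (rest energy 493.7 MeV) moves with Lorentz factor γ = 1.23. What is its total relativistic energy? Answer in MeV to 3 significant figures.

γ = 1.23 (given)
E = γm₀c² = 1.23 × 493.7 MeV = 607 MeV

E ≈ 607 MeV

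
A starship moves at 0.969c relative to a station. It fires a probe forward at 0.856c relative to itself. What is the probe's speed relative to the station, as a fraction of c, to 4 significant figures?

u ≈ 0.9976c

Relativistic velocity addition: u = (u' + v)/(1 + u'v/c²)
= (0.856 + 0.969)/(1 + 0.856×0.969) = 1.825/1.82946 = 0.9976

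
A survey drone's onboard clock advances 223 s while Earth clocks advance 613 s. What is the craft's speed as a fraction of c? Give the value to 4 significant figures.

γ = Δt/τ₀ = 613/223 = 2.74888
β = √(1 − 1/γ²) = √(1 − 1/2.74888²) = 0.9315

β ≈ 0.9315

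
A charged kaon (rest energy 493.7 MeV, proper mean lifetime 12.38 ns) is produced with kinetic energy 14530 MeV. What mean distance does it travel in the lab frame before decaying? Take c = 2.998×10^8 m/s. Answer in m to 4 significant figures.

d ≈ 112.9 m

γ = 1 + K/(m₀c²) = 1 + 14530/493.7 = 30.4308
β = √(1 − 1/γ²) = 0.999460
Dilated lifetime: γτ₀ = 30.4308 × 12.38 ns = 376.734 ns
d = βc·γτ₀ = 0.999460 × (2.998×10^8 m/s) × 3.76734×10^-7 s = 112.9 m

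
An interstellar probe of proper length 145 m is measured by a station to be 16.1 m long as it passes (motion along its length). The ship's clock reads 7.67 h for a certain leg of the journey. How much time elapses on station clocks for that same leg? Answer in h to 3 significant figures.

Length contraction ⇒ γ = L₀/L = 145/16.1 = 9.0062
Time dilation: Δt = γτ₀ = 9.0062 × 7.67 h = 69.1 h

Δt ≈ 69.1 h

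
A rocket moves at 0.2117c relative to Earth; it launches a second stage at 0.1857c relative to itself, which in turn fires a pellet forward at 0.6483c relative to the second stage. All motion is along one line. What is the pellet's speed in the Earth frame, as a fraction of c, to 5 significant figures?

Compose boost 2: (0.1857 + 0.2117)/(1 + 0.1857×0.2117) = 0.39740/1.039313 = 0.3823681
Compose boost 3: (0.6483 + 0.3823681)/(1 + 0.6483×0.3823681) = 1.030668/1.247889 = 0.82593

u ≈ 0.82593c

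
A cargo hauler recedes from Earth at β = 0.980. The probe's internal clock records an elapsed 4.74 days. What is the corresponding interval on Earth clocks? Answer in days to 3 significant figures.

γ = 1/√(1 − 0.980²) = 5.0252
Time dilation: Δt = γτ₀ = 5.0252 × 4.74 days = 23.8 days

Δt ≈ 23.8 days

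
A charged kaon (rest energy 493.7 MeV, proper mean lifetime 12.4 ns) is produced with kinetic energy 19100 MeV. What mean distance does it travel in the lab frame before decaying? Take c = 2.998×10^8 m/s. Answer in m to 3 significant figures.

d ≈ 147 m

γ = 1 + K/(m₀c²) = 1 + 19100/493.7 = 39.687
β = √(1 − 1/γ²) = 0.99968
Dilated lifetime: γτ₀ = 39.687 × 12.4 ns = 492.12 ns
d = βc·γτ₀ = 0.99968 × (2.998×10^8 m/s) × 4.9212×10^-7 s = 147 m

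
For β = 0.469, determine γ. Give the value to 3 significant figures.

γ = 1/√(1 − β²) = 1/√(1 − 0.469²) = 1/√(0.78004) = 1.13

γ ≈ 1.13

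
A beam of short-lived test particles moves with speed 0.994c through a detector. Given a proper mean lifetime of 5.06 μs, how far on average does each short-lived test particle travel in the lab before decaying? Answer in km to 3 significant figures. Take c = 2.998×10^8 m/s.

d ≈ 13.8 km

γ = 1/√(1 − 0.994²) = 9.1424
Dilated lifetime: Δt = γτ₀ = 9.1424 × 5.06 μs = 46.261 μs
d = vΔt = 0.994c × 46.261 μs = 2.9800×10^8 m/s × 4.6261×10^-5 s = 13.8 km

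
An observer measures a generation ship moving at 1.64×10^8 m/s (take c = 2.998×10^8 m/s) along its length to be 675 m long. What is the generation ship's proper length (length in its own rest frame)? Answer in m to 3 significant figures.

L₀ ≈ 806 m

β = v/c = 1.64×10^8 / 2.998×10^8 = 0.54703
γ = 1/√(1 − 0.54703²) = 1.1946
L₀ = γL = 1.1946 × 675 = 806 m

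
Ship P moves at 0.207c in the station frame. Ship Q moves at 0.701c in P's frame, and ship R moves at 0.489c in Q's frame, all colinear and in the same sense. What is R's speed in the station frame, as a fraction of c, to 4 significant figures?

Compose boost 2: (0.701 + 0.207)/(1 + 0.701×0.207) = 0.9080/1.14511 = 0.792939
Compose boost 3: (0.489 + 0.792939)/(1 + 0.489×0.792939) = 1.28194/1.38775 = 0.9238

u ≈ 0.9238c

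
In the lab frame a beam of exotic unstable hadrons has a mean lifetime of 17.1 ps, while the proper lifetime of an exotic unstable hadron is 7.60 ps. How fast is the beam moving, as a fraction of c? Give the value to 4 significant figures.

γ = Δt/τ₀ = 17.1/7.60 = 2.25000
β = √(1 − 1/γ²) = √(1 − 1/2.25000²) = 0.8958

β ≈ 0.8958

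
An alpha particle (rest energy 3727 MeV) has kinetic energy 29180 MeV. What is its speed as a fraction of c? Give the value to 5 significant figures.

β ≈ 0.99357

γ = 1 + K/(m₀c²) = 1 + 29180/3727 = 8.829353
β = √(1 − 1/γ²) = 0.99357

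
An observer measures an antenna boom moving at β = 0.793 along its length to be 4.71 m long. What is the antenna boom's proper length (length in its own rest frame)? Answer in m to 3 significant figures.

L₀ ≈ 7.73 m

γ = 1/√(1 − 0.793²) = 1.6414
L₀ = γL = 1.6414 × 4.71 = 7.73 m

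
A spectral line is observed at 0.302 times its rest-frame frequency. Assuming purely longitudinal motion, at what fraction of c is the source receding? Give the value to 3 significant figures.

β ≈ 0.833

f_obs/f_src = √((1−β)/(1+β)) = 0.302  ⇒  (1−β)/(1+β) = 0.091204
β = |1 − D²|/(1 + D²) = |1 − 0.091204|/(1 + 0.091204) = 0.833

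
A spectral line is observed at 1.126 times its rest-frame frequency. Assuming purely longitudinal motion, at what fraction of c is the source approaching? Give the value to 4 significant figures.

f_obs/f_src = √((1+β)/(1−β)) = 1.126  ⇒  (1+β)/(1−β) = 1.26788
β = |1 − D²|/(1 + D²) = |1 − 1.26788|/(1 + 1.26788) = 0.1181

β ≈ 0.1181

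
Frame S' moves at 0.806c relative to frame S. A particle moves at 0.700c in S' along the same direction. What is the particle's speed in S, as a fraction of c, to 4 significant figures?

Relativistic velocity addition: u = (u' + v)/(1 + u'v/c²)
= (0.700 + 0.806)/(1 + 0.700×0.806) = 1.506/1.56420 = 0.9628

u ≈ 0.9628c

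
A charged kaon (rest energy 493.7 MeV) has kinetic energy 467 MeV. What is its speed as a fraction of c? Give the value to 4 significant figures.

γ = 1 + K/(m₀c²) = 1 + 467/493.7 = 1.94592
β = √(1 − 1/γ²) = 0.8579

β ≈ 0.8579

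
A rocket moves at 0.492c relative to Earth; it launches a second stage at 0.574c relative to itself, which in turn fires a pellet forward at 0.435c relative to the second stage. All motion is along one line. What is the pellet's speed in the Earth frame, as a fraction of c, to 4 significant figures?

Compose boost 2: (0.574 + 0.492)/(1 + 0.574×0.492) = 1.066/1.28241 = 0.831249
Compose boost 3: (0.435 + 0.831249)/(1 + 0.435×0.831249) = 1.26625/1.36159 = 0.9300

u ≈ 0.9300c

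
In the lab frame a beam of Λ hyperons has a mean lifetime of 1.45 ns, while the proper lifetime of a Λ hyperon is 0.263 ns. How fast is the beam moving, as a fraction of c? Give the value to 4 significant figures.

β ≈ 0.9834

γ = Δt/τ₀ = 1.45/0.263 = 5.51331
β = √(1 − 1/γ²) = √(1 − 1/5.51331²) = 0.9834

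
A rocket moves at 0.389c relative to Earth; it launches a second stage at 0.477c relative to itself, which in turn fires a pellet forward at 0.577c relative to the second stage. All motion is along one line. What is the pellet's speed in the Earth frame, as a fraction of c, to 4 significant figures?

Compose boost 2: (0.477 + 0.389)/(1 + 0.477×0.389) = 0.8660/1.18555 = 0.730461
Compose boost 3: (0.577 + 0.730461)/(1 + 0.577×0.730461) = 1.30746/1.42148 = 0.9198

u ≈ 0.9198c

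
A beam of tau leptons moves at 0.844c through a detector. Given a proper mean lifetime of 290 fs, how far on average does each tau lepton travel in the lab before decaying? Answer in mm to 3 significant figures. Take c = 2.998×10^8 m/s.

γ = 1/√(1 − 0.844²) = 1.8645
Dilated lifetime: Δt = γτ₀ = 1.8645 × 290 fs = 540.70 fs
d = vΔt = 0.844c × 540.70 fs = 2.5303×10^8 m/s × 5.4070×10^-13 s = 0.137 mm

d ≈ 0.137 mm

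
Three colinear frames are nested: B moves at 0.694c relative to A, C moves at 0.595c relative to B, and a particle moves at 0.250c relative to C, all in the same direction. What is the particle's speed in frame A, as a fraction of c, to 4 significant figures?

Compose boost 2: (0.595 + 0.694)/(1 + 0.595×0.694) = 1.289/1.41293 = 0.912289
Compose boost 3: (0.250 + 0.912289)/(1 + 0.250×0.912289) = 1.16229/1.22807 = 0.9464

u ≈ 0.9464c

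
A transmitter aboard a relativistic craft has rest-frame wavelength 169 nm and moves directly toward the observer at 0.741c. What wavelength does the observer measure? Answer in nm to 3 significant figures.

Relativistic Doppler: λ_obs = λ_src √((1−β)/(1+β))
= 169 × √(0.25900/1.7410) = 169 × 0.38570 = 65.2 nm

λ_obs ≈ 65.2 nm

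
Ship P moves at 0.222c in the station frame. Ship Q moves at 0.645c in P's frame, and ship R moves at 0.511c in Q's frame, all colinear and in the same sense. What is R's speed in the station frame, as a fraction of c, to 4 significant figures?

Compose boost 2: (0.645 + 0.222)/(1 + 0.645×0.222) = 0.8670/1.14319 = 0.758404
Compose boost 3: (0.511 + 0.758404)/(1 + 0.511×0.758404) = 1.26940/1.38754 = 0.9149

u ≈ 0.9149c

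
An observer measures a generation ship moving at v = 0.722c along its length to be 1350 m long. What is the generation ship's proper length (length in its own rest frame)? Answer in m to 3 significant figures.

L₀ ≈ 1950 m

γ = 1/√(1 − 0.722²) = 1.4453
L₀ = γL = 1.4453 × 1350 = 1950 m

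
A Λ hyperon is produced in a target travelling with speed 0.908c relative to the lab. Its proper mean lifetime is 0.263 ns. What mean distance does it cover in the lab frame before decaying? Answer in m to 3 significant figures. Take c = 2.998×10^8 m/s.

γ = 1/√(1 − 0.908²) = 2.3868
Dilated lifetime: Δt = γτ₀ = 2.3868 × 0.263 ns = 0.62773 ns
d = vΔt = 0.908c × 0.62773 ns = 2.7222×10^8 m/s × 6.2773×10^-10 s = 0.171 m

d ≈ 0.171 m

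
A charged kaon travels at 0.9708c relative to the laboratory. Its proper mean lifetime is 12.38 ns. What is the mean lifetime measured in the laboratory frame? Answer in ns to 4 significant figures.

γ = 1/√(1 − 0.9708²) = 4.16857
Time dilation: Δt = γτ₀ = 4.16857 × 12.38 ns = 51.61 ns

Δt ≈ 51.61 ns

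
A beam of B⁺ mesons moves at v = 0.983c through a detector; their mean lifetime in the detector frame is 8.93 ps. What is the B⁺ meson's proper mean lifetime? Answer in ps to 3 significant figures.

γ = 1/√(1 − 0.983²) = 5.4465
Proper time: τ₀ = Δt/γ = 8.93/5.4465 = 1.64 ps

τ₀ ≈ 1.64 ps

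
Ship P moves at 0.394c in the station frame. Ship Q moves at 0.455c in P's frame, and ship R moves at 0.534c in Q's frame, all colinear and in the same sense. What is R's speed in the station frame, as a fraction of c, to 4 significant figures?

u ≈ 0.9057c

Compose boost 2: (0.455 + 0.394)/(1 + 0.455×0.394) = 0.8490/1.17927 = 0.719937
Compose boost 3: (0.534 + 0.719937)/(1 + 0.534×0.719937) = 1.25394/1.38445 = 0.9057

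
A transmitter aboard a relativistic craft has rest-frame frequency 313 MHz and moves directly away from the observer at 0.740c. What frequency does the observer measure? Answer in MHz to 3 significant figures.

f_obs ≈ 121 MHz

Relativistic Doppler: f_obs = f_src √((1−β)/(1+β))
= 313 × √(0.26000/1.7400) = 313 × 0.38656 = 121 MHz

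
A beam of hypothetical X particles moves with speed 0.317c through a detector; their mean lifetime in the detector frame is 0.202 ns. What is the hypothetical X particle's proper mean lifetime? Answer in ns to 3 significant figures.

γ = 1/√(1 − 0.317²) = 1.0544
Proper time: τ₀ = Δt/γ = 0.202/1.0544 = 0.192 ns

τ₀ ≈ 0.192 ns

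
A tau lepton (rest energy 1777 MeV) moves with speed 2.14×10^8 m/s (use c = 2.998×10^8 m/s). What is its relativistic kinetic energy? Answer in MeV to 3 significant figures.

K ≈ 760 MeV

β = v/c = 2.14×10^8 / 2.998×10^8 = 0.71381
γ = 1/√(1 − 0.71381²) = 1.4279
K = (γ − 1)m₀c² = (1.4279 − 1) × 1777 MeV = 0.42788 × 1777 MeV = 760 MeV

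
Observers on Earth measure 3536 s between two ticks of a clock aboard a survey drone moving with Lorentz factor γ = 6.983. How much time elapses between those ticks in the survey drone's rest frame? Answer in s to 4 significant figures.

τ₀ ≈ 506.4 s

γ = 6.983 (given)
Proper time: τ₀ = Δt/γ = 3536/6.983 = 506.4 s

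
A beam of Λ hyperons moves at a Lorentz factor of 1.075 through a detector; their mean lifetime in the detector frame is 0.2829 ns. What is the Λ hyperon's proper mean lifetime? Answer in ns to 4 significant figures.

τ₀ ≈ 0.2632 ns

γ = 1.075 (given)
Proper time: τ₀ = Δt/γ = 0.2829/1.075 = 0.2632 ns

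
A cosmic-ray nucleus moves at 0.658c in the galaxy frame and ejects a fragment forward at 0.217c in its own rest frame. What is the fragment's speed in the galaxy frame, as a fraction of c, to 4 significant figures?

Compose boost 2: (0.217 + 0.658)/(1 + 0.217×0.658) = 0.8750/1.14279 = 0.7657

u ≈ 0.7657c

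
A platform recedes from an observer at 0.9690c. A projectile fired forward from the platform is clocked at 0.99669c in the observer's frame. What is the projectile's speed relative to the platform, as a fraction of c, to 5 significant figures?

u' ≈ 0.80947c

Inverse velocity addition: u' = (u − v)/(1 − uv/c²)
= (0.99669 − 0.9690)/(1 − 0.99669×0.9690) = 0.027690/0.03420739 = 0.80947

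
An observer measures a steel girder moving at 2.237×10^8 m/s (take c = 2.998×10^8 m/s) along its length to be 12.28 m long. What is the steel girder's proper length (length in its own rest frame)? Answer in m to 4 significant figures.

L₀ ≈ 18.45 m

β = v/c = 2.237×10^8 / 2.998×10^8 = 0.746164
γ = 1/√(1 − 0.746164²) = 1.50204
L₀ = γL = 1.50204 × 12.28 = 18.45 m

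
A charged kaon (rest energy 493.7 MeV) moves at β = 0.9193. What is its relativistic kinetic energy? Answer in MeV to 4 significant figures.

γ = 1/√(1 − 0.9193²) = 2.54092
K = (γ − 1)m₀c² = (2.54092 − 1) × 493.7 MeV = 1.54092 × 493.7 MeV = 760.8 MeV

K ≈ 760.8 MeV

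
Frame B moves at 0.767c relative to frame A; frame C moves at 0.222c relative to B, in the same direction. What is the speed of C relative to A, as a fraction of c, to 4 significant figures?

u ≈ 0.8451c

Compose boost 2: (0.222 + 0.767)/(1 + 0.222×0.767) = 0.9890/1.17027 = 0.8451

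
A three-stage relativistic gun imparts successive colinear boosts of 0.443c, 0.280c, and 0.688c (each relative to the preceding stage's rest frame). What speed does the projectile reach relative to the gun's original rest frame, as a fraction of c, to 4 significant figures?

u ≈ 0.9228c

Compose boost 2: (0.280 + 0.443)/(1 + 0.280×0.443) = 0.7230/1.12404 = 0.643216
Compose boost 3: (0.688 + 0.643216)/(1 + 0.688×0.643216) = 1.33122/1.44253 = 0.9228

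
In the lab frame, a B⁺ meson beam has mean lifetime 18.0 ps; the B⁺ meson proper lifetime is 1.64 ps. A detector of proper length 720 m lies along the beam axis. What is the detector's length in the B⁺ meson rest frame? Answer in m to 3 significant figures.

L ≈ 65.6 m

Time dilation ⇒ γ = Δt/τ₀ = 18.0/1.64 = 10.976
Length contraction: L = L₀/γ = 720/10.976 = 65.6 m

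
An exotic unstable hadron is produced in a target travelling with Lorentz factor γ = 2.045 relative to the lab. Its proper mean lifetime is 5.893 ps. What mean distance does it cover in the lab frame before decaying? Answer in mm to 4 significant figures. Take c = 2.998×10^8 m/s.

d ≈ 3.152 mm

β = √(1 − 1/γ²) = √(1 − 1/2.045²) = 0.872285
Dilated lifetime: Δt = γτ₀ = 2.045 × 5.893 ps = 12.0512 ps
d = vΔt = 0.872285c × 12.0512 ps = 2.61511×10^8 m/s × 1.20512×10^-11 s = 3.152 mm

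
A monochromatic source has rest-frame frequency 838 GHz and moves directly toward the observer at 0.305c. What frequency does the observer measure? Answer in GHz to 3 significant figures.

Relativistic Doppler: f_obs = f_src √((1+β)/(1−β))
= 838 × √(1.3050/0.69500) = 838 × 1.3703 = 1150 GHz

f_obs ≈ 1150 GHz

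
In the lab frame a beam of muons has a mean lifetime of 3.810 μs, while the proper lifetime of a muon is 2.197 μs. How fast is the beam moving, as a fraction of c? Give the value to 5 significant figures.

γ = Δt/τ₀ = 3.810/2.197 = 1.734183
β = √(1 − 1/γ²) = √(1 − 1/1.734183²) = 0.81700

β ≈ 0.81700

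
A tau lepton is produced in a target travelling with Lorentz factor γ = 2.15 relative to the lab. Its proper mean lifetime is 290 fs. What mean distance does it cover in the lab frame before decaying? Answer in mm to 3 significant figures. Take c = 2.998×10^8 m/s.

d ≈ 0.165 mm

β = √(1 − 1/γ²) = √(1 − 1/2.15²) = 0.88525
Dilated lifetime: Δt = γτ₀ = 2.15 × 290 fs = 623.50 fs
d = vΔt = 0.88525c × 623.50 fs = 2.6540×10^8 m/s × 6.2350×10^-13 s = 0.165 mm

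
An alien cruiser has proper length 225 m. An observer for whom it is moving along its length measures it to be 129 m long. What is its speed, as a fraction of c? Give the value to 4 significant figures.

γ = L₀/L = 225/129 = 1.74419
β = √(1 − 1/γ²) = 0.8193

β ≈ 0.8193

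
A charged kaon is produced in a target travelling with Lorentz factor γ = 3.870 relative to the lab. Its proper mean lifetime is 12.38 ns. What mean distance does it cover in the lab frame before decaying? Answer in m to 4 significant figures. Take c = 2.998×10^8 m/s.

d ≈ 13.88 m

β = √(1 − 1/γ²) = √(1 − 1/3.870²) = 0.966039
Dilated lifetime: Δt = γτ₀ = 3.870 × 12.38 ns = 47.9106 ns
d = vΔt = 0.966039c × 47.9106 ns = 2.89618×10^8 m/s × 4.79106×10^-8 s = 13.88 m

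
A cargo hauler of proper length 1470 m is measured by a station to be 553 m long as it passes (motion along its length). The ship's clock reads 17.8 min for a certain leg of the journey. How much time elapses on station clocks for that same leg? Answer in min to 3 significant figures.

Δt ≈ 47.3 min

Length contraction ⇒ γ = L₀/L = 1470/553 = 2.6582
Time dilation: Δt = γτ₀ = 2.6582 × 17.8 min = 47.3 min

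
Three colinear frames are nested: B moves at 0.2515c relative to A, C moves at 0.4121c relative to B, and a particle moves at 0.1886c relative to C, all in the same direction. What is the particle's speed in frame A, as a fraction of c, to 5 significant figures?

u ≈ 0.70943c

Compose boost 2: (0.4121 + 0.2515)/(1 + 0.4121×0.2515) = 0.66360/1.103643 = 0.6012813
Compose boost 3: (0.1886 + 0.6012813)/(1 + 0.1886×0.6012813) = 0.7898813/1.113402 = 0.70943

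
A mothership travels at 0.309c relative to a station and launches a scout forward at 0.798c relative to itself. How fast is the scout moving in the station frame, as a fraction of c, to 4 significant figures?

u ≈ 0.8880c

Compose boost 2: (0.798 + 0.309)/(1 + 0.798×0.309) = 1.107/1.24658 = 0.8880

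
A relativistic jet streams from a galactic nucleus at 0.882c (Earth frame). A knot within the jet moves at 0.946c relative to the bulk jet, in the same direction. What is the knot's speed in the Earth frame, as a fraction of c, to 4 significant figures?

Relativistic velocity addition: u = (u' + v)/(1 + u'v/c²)
= (0.946 + 0.882)/(1 + 0.946×0.882) = 1.828/1.83437 = 0.9965

u ≈ 0.9965c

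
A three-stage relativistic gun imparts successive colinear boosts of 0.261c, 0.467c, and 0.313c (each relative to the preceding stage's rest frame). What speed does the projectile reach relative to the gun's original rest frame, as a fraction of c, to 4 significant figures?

u ≈ 0.7995c

Compose boost 2: (0.467 + 0.261)/(1 + 0.467×0.261) = 0.7280/1.12189 = 0.648907
Compose boost 3: (0.313 + 0.648907)/(1 + 0.313×0.648907) = 0.961907/1.20311 = 0.7995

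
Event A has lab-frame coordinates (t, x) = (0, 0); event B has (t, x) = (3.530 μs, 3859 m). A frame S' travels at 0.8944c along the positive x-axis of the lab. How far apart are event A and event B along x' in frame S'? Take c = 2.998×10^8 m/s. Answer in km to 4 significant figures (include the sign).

Δx' ≈ 6.512 km

γ = 1/√(1 − 0.8944²) = 2.23580
Δx' = γ(Δx − vΔt) = 2.23580 × (3859 m − 0.8944×(2.998×10^8 m/s)×3.530×10^-6 s)
= 2.23580 × (2912.46 m) = 6.512 km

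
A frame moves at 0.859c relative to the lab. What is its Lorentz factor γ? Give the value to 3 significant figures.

γ = 1/√(1 − β²) = 1/√(1 − 0.859²) = 1/√(0.26212) = 1.95

γ ≈ 1.95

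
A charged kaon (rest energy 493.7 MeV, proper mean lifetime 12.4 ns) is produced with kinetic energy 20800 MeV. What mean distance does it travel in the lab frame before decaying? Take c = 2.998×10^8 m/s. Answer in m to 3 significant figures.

d ≈ 160 m

γ = 1 + K/(m₀c²) = 1 + 20800/493.7 = 43.131
β = √(1 − 1/γ²) = 0.99973
Dilated lifetime: γτ₀ = 43.131 × 12.4 ns = 534.82 ns
d = βc·γτ₀ = 0.99973 × (2.998×10^8 m/s) × 5.3482×10^-7 s = 160 m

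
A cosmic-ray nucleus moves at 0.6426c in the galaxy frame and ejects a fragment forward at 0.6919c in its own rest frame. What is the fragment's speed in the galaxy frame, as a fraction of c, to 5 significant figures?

u ≈ 0.92378c

Compose boost 2: (0.6919 + 0.6426)/(1 + 0.6919×0.6426) = 1.3345/1.444615 = 0.92378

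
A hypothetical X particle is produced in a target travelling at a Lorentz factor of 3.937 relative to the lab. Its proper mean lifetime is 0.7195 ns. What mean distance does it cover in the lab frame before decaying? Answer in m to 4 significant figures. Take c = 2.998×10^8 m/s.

d ≈ 0.8214 m

β = √(1 − 1/γ²) = √(1 − 1/3.937²) = 0.967204
Dilated lifetime: Δt = γτ₀ = 3.937 × 0.7195 ns = 2.83267 ns
d = vΔt = 0.967204c × 2.83267 ns = 2.89968×10^8 m/s × 2.83267×10^-9 s = 0.8214 m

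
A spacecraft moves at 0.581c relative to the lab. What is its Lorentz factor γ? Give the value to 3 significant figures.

γ = 1/√(1 − β²) = 1/√(1 − 0.581²) = 1/√(0.66244) = 1.23

γ ≈ 1.23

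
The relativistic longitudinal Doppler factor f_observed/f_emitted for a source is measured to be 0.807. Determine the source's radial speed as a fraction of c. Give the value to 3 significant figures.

f_obs/f_src = √((1−β)/(1+β)) = 0.807  ⇒  (1−β)/(1+β) = 0.65125
β = |1 − D²|/(1 + D²) = |1 − 0.65125|/(1 + 0.65125) = 0.211

β ≈ 0.211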